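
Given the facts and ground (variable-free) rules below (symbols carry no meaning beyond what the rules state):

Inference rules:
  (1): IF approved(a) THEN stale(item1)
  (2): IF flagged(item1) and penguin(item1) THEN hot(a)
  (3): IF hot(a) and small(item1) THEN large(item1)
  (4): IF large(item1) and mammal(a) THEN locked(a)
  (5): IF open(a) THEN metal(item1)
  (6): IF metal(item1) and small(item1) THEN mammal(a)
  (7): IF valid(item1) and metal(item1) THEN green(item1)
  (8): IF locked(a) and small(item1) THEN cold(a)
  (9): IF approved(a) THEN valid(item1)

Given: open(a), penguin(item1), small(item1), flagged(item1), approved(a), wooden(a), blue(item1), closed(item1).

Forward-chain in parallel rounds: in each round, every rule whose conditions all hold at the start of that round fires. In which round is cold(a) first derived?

Round 1 — (1), (2), (5), (9), derive stale(item1), hot(a), metal(item1), valid(item1).
Round 2 — (3), (6), (7), derive large(item1), mammal(a), green(item1).
Round 3 — (4), derive locked(a).
Round 4 — (8), derive cold(a).
cold(a) first appears in round 4.

4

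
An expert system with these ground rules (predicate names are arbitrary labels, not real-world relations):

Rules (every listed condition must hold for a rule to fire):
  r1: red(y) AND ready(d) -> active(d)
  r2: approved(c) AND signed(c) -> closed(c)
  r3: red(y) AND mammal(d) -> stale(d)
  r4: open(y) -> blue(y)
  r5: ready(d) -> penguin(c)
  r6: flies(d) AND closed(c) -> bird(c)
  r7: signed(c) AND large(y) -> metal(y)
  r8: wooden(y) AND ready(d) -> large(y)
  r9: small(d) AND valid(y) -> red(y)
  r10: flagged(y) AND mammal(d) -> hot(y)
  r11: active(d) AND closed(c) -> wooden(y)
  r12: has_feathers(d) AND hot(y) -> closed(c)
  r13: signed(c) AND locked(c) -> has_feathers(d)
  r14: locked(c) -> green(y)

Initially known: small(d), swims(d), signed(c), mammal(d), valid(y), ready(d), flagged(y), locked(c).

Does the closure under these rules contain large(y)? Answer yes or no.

yes

Round 1 — r5, r9, r10, r13, r14, derive penguin(c), red(y), hot(y), has_feathers(d), green(y).
Round 2 — r1, r3, r12, derive active(d), stale(d), closed(c).
Round 3 — r11, derive wooden(y).
Round 4 — r8, derive large(y).
Round 5 — r7, derive metal(y).
large(y) appears in round 4, so it is derivable.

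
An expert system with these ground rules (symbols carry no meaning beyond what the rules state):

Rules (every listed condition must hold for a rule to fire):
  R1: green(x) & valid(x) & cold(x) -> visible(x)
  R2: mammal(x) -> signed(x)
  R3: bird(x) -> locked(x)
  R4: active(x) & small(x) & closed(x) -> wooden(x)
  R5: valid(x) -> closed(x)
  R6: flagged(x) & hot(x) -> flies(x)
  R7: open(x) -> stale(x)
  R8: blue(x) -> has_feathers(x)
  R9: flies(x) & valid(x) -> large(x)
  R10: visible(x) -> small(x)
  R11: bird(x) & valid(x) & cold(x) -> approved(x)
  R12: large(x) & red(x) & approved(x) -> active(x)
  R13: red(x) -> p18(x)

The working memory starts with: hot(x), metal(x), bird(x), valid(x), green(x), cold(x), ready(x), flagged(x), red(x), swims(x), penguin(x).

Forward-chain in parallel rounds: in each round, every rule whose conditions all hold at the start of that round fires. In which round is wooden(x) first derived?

4

Round 1 — R1, R3, R5, R6, R11, R13, derive visible(x), locked(x), closed(x), flies(x), approved(x), p18(x).
Round 2 — R9, R10, derive large(x), small(x).
Round 3 — R12, derive active(x).
Round 4 — R4, derive wooden(x).
wooden(x) first appears in round 4.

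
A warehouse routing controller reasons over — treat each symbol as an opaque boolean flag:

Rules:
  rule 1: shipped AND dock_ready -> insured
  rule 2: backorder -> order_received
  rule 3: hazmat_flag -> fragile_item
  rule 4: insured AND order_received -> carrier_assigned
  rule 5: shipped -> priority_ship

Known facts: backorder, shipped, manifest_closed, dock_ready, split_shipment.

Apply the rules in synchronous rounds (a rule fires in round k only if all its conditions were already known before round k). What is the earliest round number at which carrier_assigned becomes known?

2

Round 1 — rule 1, rule 2, rule 5, derive insured, order_received, priority_ship.
Round 2 — rule 4, derive carrier_assigned.
carrier_assigned first appears in round 2.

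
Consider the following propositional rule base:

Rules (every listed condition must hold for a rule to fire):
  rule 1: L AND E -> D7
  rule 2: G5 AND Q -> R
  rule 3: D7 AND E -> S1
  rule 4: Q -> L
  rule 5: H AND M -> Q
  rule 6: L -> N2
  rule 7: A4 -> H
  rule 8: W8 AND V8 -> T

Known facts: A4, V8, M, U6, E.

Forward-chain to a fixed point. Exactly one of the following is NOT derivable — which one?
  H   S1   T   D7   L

Round 1: rule 7 [A4 -> H]. New: H.
Round 2: rule 5 [H AND M -> Q]. New: Q.
Round 3: rule 4 [Q -> L]. New: L.
Round 4: rule 1 [L AND E -> D7]; rule 6 [L -> N2]. New: D7, N2.
Round 5: rule 3 [D7 AND E -> S1]. New: S1.
Derived: H (round 1), L (round 3), S1 (round 5), D7 (round 4). T never appears in any round.

T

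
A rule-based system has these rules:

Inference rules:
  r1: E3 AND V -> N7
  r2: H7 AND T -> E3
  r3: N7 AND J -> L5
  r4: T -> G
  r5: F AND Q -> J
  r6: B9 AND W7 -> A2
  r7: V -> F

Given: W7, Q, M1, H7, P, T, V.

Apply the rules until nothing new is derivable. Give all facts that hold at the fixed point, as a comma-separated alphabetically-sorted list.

Round 1: r2 [H7 AND T -> E3]; r4 [T -> G]; r7 [V -> F]. New: E3, G, F.
Round 2: r1 [E3 AND V -> N7]; r5 [F AND Q -> J]. New: N7, J.
Round 3: r3 [N7 AND J -> L5]. New: L5.

E3, F, G, H7, J, L5, M1, N7, P, Q, T, V, W7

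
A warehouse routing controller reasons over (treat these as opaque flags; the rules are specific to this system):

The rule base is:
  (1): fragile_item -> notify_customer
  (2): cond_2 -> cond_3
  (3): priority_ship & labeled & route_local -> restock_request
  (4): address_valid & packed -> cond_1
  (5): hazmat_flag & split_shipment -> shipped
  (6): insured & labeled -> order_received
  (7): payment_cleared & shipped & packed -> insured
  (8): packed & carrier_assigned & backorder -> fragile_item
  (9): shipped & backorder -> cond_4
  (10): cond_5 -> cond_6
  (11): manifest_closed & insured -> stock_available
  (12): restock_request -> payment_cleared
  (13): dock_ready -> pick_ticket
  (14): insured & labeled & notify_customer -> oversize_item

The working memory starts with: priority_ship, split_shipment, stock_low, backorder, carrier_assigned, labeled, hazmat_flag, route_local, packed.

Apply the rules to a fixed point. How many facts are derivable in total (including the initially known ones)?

18

Round 1: (3) [priority_ship & labeled & route_local -> restock_request]; (5) [hazmat_flag & split_shipment -> shipped]; (8) [packed & carrier_assigned & backorder -> fragile_item]. New: restock_request, shipped, fragile_item.
Round 2: (1) [fragile_item -> notify_customer]; (9) [shipped & backorder -> cond_4]; (12) [restock_request -> payment_cleared]. New: notify_customer, cond_4, payment_cleared.
Round 3: (7) [payment_cleared & shipped & packed -> insured]. New: insured.
Round 4: (6) [insured & labeled -> order_received]; (14) [insured & labeled & notify_customer -> oversize_item]. New: order_received, oversize_item.
Closure: {backorder, carrier_assigned, cond_4, fragile_item, hazmat_flag, insured, labeled, notify_customer, order_received, oversize_item, packed, payment_cleared, priority_ship, restock_request, route_local, shipped, split_shipment, stock_low} — 18 facts.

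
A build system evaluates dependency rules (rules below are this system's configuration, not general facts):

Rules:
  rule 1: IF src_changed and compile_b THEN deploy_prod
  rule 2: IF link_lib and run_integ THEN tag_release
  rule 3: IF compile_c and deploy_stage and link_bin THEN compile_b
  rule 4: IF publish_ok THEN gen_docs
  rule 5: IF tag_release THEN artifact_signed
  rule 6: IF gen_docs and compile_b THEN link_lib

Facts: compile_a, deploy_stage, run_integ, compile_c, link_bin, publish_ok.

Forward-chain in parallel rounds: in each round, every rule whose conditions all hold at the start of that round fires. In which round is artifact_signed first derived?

Round 1 fires rule 3, rule 4, giving compile_b, gen_docs.
Round 2 fires rule 6, giving link_lib.
Round 3 fires rule 2, giving tag_release.
Round 4 fires rule 5, giving artifact_signed.
artifact_signed first appears in round 4.

4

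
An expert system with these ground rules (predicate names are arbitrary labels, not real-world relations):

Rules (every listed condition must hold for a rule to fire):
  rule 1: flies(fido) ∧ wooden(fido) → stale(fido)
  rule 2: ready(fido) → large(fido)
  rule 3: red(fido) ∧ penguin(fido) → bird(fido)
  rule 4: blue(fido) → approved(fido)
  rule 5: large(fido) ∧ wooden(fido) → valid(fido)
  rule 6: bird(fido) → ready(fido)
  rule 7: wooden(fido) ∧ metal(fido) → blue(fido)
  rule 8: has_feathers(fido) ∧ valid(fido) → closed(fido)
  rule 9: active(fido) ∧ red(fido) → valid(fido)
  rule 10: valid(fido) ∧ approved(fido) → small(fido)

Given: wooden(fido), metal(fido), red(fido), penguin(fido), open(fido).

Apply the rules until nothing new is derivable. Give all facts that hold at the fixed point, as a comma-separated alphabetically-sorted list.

Round 1 fires rule 3, rule 7, giving bird(fido), blue(fido).
Round 2 fires rule 4, rule 6, giving approved(fido), ready(fido).
Round 3 fires rule 2, giving large(fido).
Round 4 fires rule 5, giving valid(fido).
Round 5 fires rule 10, giving small(fido).

approved(fido), bird(fido), blue(fido), large(fido), metal(fido), open(fido), penguin(fido), ready(fido), red(fido), small(fido), valid(fido), wooden(fido)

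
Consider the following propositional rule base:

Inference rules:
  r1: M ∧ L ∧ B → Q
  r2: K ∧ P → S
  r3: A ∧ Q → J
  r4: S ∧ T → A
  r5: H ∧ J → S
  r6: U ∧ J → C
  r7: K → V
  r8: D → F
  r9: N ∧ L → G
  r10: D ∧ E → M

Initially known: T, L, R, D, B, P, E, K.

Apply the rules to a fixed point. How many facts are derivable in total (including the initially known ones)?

Round 1 fires r2, r7, r8, r10, giving S, V, F, M.
Round 2 fires r1, r4, giving Q, A.
Round 3 fires r3, giving J.
Closure: {A, B, D, E, F, J, K, L, M, P, Q, R, S, T, V} — 15 facts.

15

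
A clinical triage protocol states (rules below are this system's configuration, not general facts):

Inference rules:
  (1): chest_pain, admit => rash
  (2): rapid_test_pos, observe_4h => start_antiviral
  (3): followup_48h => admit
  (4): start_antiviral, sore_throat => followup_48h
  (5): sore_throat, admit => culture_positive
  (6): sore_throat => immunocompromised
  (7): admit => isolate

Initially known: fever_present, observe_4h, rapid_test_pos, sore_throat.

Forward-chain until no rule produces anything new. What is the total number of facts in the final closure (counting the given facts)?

10

Round 1 — (2), (6), derive start_antiviral, immunocompromised.
Round 2 — (4), derive followup_48h.
Round 3 — (3), derive admit.
Round 4 — (5), (7), derive culture_positive, isolate.
Closure: {admit, culture_positive, fever_present, followup_48h, immunocompromised, isolate, observe_4h, rapid_test_pos, sore_throat, start_antiviral} — 10 facts.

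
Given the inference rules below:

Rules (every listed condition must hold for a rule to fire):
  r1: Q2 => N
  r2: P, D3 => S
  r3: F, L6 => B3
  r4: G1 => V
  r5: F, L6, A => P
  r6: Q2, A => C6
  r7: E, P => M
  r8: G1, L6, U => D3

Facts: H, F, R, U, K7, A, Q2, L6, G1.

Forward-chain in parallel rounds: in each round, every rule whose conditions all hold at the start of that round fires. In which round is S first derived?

2

Round 1: r1 [Q2 => N]; r3 [F, L6 => B3]; r4 [G1 => V]; r5 [F, L6, A => P]; r6 [Q2, A => C6]; r8 [G1, L6, U => D3]. New: N, B3, V, P, C6, D3.
Round 2: r2 [P, D3 => S]. New: S.
S first appears in round 2.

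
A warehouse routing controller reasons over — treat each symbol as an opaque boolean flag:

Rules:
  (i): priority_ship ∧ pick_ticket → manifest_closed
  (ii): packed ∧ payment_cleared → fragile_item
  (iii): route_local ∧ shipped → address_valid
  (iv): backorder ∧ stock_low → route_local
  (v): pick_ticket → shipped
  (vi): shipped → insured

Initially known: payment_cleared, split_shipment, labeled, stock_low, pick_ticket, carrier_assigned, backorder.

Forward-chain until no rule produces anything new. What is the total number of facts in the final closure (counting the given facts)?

Round 1: (iv) [backorder ∧ stock_low → route_local]; (v) [pick_ticket → shipped]. Adds route_local, shipped.
Round 2: (iii) [route_local ∧ shipped → address_valid]; (vi) [shipped → insured]. Adds address_valid, insured.
Closure: {address_valid, backorder, carrier_assigned, insured, labeled, payment_cleared, pick_ticket, route_local, shipped, split_shipment, stock_low} — 11 facts.

11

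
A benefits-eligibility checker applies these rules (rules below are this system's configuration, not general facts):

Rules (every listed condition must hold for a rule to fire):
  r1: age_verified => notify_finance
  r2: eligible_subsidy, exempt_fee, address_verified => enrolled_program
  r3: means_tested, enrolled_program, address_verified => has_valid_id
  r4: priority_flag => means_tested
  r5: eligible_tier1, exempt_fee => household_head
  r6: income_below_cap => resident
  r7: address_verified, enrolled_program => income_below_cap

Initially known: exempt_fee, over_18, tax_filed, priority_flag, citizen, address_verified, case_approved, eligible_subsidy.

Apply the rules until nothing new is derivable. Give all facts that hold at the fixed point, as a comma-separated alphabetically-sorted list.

Round 1: r2 [eligible_subsidy, exempt_fee, address_verified => enrolled_program]; r4 [priority_flag => means_tested]. New: enrolled_program, means_tested.
Round 2: r3 [means_tested, enrolled_program, address_verified => has_valid_id]; r7 [address_verified, enrolled_program => income_below_cap]. New: has_valid_id, income_below_cap.
Round 3: r6 [income_below_cap => resident]. New: resident.

address_verified, case_approved, citizen, eligible_subsidy, enrolled_program, exempt_fee, has_valid_id, income_below_cap, means_tested, over_18, priority_flag, resident, tax_filed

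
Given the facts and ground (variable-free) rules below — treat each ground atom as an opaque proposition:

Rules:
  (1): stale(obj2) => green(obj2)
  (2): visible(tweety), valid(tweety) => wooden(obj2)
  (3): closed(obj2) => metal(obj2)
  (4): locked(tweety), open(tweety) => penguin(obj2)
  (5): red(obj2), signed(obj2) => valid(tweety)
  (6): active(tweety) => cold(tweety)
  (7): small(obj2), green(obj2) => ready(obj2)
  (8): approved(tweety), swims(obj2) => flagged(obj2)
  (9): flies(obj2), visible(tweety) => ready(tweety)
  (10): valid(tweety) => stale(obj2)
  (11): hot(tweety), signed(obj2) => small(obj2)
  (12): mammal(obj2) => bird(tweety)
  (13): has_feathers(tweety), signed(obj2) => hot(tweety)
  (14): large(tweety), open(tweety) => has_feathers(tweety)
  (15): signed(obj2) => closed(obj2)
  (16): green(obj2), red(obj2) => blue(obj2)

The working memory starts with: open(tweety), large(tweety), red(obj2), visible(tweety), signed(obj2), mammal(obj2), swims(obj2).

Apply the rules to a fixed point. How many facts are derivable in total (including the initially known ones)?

19

Round 1: (5) [red(obj2), signed(obj2) => valid(tweety)]; (12) [mammal(obj2) => bird(tweety)]; (14) [large(tweety), open(tweety) => has_feathers(tweety)]; (15) [signed(obj2) => closed(obj2)]. Adds valid(tweety), bird(tweety), has_feathers(tweety), closed(obj2).
Round 2: (2) [visible(tweety), valid(tweety) => wooden(obj2)]; (3) [closed(obj2) => metal(obj2)]; (10) [valid(tweety) => stale(obj2)]; (13) [has_feathers(tweety), signed(obj2) => hot(tweety)]. Adds wooden(obj2), metal(obj2), stale(obj2), hot(tweety).
Round 3: (1) [stale(obj2) => green(obj2)]; (11) [hot(tweety), signed(obj2) => small(obj2)]. Adds green(obj2), small(obj2).
Round 4: (7) [small(obj2), green(obj2) => ready(obj2)]; (16) [green(obj2), red(obj2) => blue(obj2)]. Adds ready(obj2), blue(obj2).
Closure: {bird(tweety), blue(obj2), closed(obj2), green(obj2), has_feathers(tweety), hot(tweety), large(tweety), mammal(obj2), metal(obj2), open(tweety), ready(obj2), red(obj2), signed(obj2), small(obj2), stale(obj2), swims(obj2), valid(tweety), visible(tweety), wooden(obj2)} — 19 facts.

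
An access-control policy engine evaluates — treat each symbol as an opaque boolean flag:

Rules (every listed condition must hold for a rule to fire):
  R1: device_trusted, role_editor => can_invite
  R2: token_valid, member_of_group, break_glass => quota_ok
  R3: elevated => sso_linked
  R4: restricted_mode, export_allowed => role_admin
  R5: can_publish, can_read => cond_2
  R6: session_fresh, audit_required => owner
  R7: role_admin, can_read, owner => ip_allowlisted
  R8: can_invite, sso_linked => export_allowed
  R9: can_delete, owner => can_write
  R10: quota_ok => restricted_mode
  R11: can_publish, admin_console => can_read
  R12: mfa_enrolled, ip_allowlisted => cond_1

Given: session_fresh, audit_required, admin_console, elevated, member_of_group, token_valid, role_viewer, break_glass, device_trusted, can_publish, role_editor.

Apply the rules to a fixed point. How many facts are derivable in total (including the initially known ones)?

[1] R1 [device_trusted, role_editor => can_invite]; R2 [token_valid, member_of_group, break_glass => quota_ok]; R3 [elevated => sso_linked]; R6 [session_fresh, audit_required => owner]; R11 [can_publish, admin_console => can_read]. ⇒ new: can_invite, quota_ok, sso_linked, owner, can_read.
[2] R5 [can_publish, can_read => cond_2]; R8 [can_invite, sso_linked => export_allowed]; R10 [quota_ok => restricted_mode]. ⇒ new: cond_2, export_allowed, restricted_mode.
[3] R4 [restricted_mode, export_allowed => role_admin]. ⇒ new: role_admin.
[4] R7 [role_admin, can_read, owner => ip_allowlisted]. ⇒ new: ip_allowlisted.
Closure: {admin_console, audit_required, break_glass, can_invite, can_publish, can_read, cond_2, device_trusted, elevated, export_allowed, ip_allowlisted, member_of_group, owner, quota_ok, restricted_mode, role_admin, role_editor, role_viewer, session_fresh, sso_linked, token_valid} — 21 facts.

21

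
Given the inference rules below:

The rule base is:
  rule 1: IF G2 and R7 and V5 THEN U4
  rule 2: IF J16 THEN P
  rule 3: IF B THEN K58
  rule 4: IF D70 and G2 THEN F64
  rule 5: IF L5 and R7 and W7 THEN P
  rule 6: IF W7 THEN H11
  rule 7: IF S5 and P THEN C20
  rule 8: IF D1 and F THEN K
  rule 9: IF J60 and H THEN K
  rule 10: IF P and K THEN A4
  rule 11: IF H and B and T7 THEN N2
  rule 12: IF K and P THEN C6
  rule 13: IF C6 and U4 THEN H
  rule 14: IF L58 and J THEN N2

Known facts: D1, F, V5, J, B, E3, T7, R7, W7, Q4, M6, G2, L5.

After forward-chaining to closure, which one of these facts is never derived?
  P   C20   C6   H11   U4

Round 1: rule 1 [IF G2 and R7 and V5 THEN U4]; rule 3 [IF B THEN K58]; rule 5 [IF L5 and R7 and W7 THEN P]; rule 6 [IF W7 THEN H11]; rule 8 [IF D1 and F THEN K]. New: U4, K58, P, H11, K.
Round 2: rule 10 [IF P and K THEN A4]; rule 12 [IF K and P THEN C6]. New: A4, C6.
Round 3: rule 13 [IF C6 and U4 THEN H]. New: H.
Round 4: rule 11 [IF H and B and T7 THEN N2]. New: N2.
Derived: H11 (round 1), P (round 1), U4 (round 1), C6 (round 2). C20 never appears in any round.

C20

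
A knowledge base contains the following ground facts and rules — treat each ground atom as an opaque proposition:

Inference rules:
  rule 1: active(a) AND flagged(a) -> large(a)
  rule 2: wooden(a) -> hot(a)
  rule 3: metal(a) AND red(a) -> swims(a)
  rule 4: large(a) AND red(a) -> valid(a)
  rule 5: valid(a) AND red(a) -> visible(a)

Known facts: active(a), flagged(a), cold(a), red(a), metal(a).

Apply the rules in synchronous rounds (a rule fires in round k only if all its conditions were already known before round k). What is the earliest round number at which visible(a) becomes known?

Round 1: rule 1 [active(a) AND flagged(a) -> large(a)]; rule 3 [metal(a) AND red(a) -> swims(a)]. New: large(a), swims(a).
Round 2: rule 4 [large(a) AND red(a) -> valid(a)]. New: valid(a).
Round 3: rule 5 [valid(a) AND red(a) -> visible(a)]. New: visible(a).
visible(a) first appears in round 3.

3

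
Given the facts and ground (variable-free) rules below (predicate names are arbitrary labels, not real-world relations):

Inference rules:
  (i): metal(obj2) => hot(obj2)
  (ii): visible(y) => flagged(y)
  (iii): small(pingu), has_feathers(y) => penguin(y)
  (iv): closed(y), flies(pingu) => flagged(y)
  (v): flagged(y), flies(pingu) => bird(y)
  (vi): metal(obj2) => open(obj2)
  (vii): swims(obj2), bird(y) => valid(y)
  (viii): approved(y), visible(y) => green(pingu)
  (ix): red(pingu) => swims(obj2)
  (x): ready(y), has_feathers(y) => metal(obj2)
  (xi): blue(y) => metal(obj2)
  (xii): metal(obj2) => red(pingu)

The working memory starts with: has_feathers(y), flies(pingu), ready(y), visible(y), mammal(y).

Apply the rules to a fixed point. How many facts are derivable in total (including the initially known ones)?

[1] (ii) [visible(y) => flagged(y)]; (x) [ready(y), has_feathers(y) => metal(obj2)]. ⇒ new: flagged(y), metal(obj2).
[2] (i) [metal(obj2) => hot(obj2)]; (v) [flagged(y), flies(pingu) => bird(y)]; (vi) [metal(obj2) => open(obj2)]; (xii) [metal(obj2) => red(pingu)]. ⇒ new: hot(obj2), bird(y), open(obj2), red(pingu).
[3] (ix) [red(pingu) => swims(obj2)]. ⇒ new: swims(obj2).
[4] (vii) [swims(obj2), bird(y) => valid(y)]. ⇒ new: valid(y).
Closure: {bird(y), flagged(y), flies(pingu), has_feathers(y), hot(obj2), mammal(y), metal(obj2), open(obj2), ready(y), red(pingu), swims(obj2), valid(y), visible(y)} — 13 facts.

13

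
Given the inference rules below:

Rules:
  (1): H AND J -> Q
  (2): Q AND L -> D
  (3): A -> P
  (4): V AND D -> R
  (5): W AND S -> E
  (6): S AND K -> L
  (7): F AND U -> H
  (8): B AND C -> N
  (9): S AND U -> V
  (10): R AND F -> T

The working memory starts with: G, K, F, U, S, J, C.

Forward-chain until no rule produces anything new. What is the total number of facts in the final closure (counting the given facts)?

Round 1 — (6), (7), (9), derive L, H, V.
Round 2 — (1), derive Q.
Round 3 — (2), derive D.
Round 4 — (4), derive R.
Round 5 — (10), derive T.
Closure: {C, D, F, G, H, J, K, L, Q, R, S, T, U, V} — 14 facts.

14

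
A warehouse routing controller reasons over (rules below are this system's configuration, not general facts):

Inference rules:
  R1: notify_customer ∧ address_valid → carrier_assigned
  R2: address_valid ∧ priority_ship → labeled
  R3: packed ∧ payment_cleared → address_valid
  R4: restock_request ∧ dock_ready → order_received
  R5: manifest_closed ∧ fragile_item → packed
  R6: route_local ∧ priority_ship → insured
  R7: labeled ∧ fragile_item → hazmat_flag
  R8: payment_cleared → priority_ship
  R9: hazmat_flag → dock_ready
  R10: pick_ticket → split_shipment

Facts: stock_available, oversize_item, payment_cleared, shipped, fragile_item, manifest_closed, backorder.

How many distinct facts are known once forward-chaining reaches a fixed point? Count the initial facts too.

13

Round 1: R5 [manifest_closed ∧ fragile_item → packed]; R8 [payment_cleared → priority_ship]. New: packed, priority_ship.
Round 2: R3 [packed ∧ payment_cleared → address_valid]. New: address_valid.
Round 3: R2 [address_valid ∧ priority_ship → labeled]. New: labeled.
Round 4: R7 [labeled ∧ fragile_item → hazmat_flag]. New: hazmat_flag.
Round 5: R9 [hazmat_flag → dock_ready]. New: dock_ready.
Closure: {address_valid, backorder, dock_ready, fragile_item, hazmat_flag, labeled, manifest_closed, oversize_item, packed, payment_cleared, priority_ship, shipped, stock_available} — 13 facts.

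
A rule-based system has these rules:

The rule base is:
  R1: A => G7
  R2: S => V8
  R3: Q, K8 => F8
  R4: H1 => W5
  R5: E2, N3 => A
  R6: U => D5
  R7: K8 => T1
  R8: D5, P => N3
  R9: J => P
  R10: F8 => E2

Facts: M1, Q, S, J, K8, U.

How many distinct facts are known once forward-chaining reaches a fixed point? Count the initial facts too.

15

Round 1 fires R2, R3, R6, R7, R9, giving V8, F8, D5, T1, P.
Round 2 fires R8, R10, giving N3, E2.
Round 3 fires R5, giving A.
Round 4 fires R1, giving G7.
Closure: {A, D5, E2, F8, G7, J, K8, M1, N3, P, Q, S, T1, U, V8} — 15 facts.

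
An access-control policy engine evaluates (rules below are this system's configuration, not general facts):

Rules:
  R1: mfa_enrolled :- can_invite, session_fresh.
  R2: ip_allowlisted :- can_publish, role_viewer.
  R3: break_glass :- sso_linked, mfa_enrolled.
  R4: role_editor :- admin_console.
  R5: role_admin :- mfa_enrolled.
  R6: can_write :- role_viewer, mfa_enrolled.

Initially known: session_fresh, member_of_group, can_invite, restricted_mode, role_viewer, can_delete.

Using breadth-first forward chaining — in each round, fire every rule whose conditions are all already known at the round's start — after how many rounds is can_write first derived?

Round 1 — R1, derive mfa_enrolled.
Round 2 — R5, R6, derive role_admin, can_write.
can_write first appears in round 2.

2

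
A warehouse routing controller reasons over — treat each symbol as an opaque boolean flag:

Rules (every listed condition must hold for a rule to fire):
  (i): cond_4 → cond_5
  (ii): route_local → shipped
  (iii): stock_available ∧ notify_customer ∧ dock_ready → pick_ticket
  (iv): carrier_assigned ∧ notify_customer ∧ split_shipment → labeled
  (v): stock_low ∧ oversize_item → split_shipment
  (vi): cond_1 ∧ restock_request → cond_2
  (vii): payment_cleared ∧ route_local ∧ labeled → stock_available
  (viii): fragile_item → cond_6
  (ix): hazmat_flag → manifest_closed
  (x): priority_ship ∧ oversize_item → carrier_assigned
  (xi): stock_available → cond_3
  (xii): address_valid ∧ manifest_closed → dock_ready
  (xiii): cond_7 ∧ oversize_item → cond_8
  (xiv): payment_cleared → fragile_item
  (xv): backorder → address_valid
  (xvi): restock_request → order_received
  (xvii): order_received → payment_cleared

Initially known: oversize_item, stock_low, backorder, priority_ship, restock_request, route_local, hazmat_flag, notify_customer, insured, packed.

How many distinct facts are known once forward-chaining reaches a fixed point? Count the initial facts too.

Round 1: (ii) [route_local → shipped]; (v) [stock_low ∧ oversize_item → split_shipment]; (ix) [hazmat_flag → manifest_closed]; (x) [priority_ship ∧ oversize_item → carrier_assigned]; (xv) [backorder → address_valid]; (xvi) [restock_request → order_received]. New: shipped, split_shipment, manifest_closed, carrier_assigned, address_valid, order_received.
Round 2: (iv) [carrier_assigned ∧ notify_customer ∧ split_shipment → labeled]; (xii) [address_valid ∧ manifest_closed → dock_ready]; (xvii) [order_received → payment_cleared]. New: labeled, dock_ready, payment_cleared.
Round 3: (vii) [payment_cleared ∧ route_local ∧ labeled → stock_available]; (xiv) [payment_cleared → fragile_item]. New: stock_available, fragile_item.
Round 4: (iii) [stock_available ∧ notify_customer ∧ dock_ready → pick_ticket]; (viii) [fragile_item → cond_6]; (xi) [stock_available → cond_3]. New: pick_ticket, cond_6, cond_3.
Closure: {address_valid, backorder, carrier_assigned, cond_3, cond_6, dock_ready, fragile_item, hazmat_flag, insured, labeled, manifest_closed, notify_customer, order_received, oversize_item, packed, payment_cleared, pick_ticket, priority_ship, restock_request, route_local, shipped, split_shipment, stock_available, stock_low} — 24 facts.

24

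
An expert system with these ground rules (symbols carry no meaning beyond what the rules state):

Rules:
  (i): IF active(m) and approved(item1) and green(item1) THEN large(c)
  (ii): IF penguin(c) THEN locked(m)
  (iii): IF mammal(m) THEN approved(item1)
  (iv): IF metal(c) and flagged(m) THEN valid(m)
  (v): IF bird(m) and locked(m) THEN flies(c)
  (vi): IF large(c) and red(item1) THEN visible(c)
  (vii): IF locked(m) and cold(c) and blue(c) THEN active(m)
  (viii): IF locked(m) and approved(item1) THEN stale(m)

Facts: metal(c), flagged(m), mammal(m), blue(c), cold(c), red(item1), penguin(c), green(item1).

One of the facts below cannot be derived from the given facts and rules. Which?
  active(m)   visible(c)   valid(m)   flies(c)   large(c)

Round 1: (ii) [IF penguin(c) THEN locked(m)]; (iii) [IF mammal(m) THEN approved(item1)]; (iv) [IF metal(c) and flagged(m) THEN valid(m)]. Adds locked(m), approved(item1), valid(m).
Round 2: (vii) [IF locked(m) and cold(c) and blue(c) THEN active(m)]; (viii) [IF locked(m) and approved(item1) THEN stale(m)]. Adds active(m), stale(m).
Round 3: (i) [IF active(m) and approved(item1) and green(item1) THEN large(c)]. Adds large(c).
Round 4: (vi) [IF large(c) and red(item1) THEN visible(c)]. Adds visible(c).
Derived: large(c) (round 3), valid(m) (round 1), visible(c) (round 4), active(m) (round 2). flies(c) never appears in any round.

flies(c)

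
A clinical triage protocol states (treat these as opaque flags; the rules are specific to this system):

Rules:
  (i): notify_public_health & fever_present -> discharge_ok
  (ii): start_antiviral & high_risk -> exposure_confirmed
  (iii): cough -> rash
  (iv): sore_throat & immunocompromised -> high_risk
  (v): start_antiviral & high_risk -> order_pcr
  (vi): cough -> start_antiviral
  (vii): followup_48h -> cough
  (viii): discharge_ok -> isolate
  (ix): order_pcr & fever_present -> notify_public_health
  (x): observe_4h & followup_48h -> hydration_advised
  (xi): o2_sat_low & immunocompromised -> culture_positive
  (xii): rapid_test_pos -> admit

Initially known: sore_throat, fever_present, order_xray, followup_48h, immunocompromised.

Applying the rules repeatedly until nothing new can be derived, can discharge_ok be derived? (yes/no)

yes

Round 1 — (iv), (vii), derive high_risk, cough.
Round 2 — (iii), (vi), derive rash, start_antiviral.
Round 3 — (ii), (v), derive exposure_confirmed, order_pcr.
Round 4 — (ix), derive notify_public_health.
Round 5 — (i), derive discharge_ok.
Round 6 — (viii), derive isolate.
discharge_ok appears in round 5, so it is derivable.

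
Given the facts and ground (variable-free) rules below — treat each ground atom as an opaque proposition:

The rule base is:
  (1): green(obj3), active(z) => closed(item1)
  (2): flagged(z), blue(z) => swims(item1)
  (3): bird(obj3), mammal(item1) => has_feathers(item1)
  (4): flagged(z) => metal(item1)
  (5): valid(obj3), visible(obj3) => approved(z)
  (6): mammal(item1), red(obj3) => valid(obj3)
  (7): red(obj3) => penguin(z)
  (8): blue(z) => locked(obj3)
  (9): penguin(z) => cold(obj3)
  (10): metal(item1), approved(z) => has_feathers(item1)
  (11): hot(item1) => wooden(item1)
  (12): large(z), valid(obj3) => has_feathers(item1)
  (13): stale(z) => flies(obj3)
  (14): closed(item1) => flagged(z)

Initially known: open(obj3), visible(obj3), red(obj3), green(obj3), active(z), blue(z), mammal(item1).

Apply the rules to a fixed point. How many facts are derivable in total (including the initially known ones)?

Round 1 fires (1), (6), (7), (8), giving closed(item1), valid(obj3), penguin(z), locked(obj3).
Round 2 fires (5), (9), (14), giving approved(z), cold(obj3), flagged(z).
Round 3 fires (2), (4), giving swims(item1), metal(item1).
Round 4 fires (10), giving has_feathers(item1).
Closure: {active(z), approved(z), blue(z), closed(item1), cold(obj3), flagged(z), green(obj3), has_feathers(item1), locked(obj3), mammal(item1), metal(item1), open(obj3), penguin(z), red(obj3), swims(item1), valid(obj3), visible(obj3)} — 17 facts.

17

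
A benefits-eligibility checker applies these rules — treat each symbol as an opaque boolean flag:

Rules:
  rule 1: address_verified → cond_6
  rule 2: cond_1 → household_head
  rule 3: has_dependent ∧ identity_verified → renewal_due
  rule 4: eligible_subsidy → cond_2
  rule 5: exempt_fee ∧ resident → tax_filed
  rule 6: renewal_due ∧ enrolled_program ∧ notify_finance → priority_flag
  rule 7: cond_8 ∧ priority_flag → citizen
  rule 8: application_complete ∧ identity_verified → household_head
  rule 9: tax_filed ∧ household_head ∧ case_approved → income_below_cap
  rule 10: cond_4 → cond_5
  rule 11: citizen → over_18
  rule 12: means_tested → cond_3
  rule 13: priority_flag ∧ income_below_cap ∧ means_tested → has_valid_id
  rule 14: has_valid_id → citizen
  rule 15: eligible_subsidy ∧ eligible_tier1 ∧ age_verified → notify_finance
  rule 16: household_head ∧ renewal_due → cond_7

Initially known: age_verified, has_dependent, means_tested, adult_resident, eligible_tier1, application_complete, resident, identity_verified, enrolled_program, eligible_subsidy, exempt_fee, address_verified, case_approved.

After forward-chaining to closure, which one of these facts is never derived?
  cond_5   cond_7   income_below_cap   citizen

cond_5

[1] rule 1 [address_verified → cond_6]; rule 3 [has_dependent ∧ identity_verified → renewal_due]; rule 4 [eligible_subsidy → cond_2]; rule 5 [exempt_fee ∧ resident → tax_filed]; rule 8 [application_complete ∧ identity_verified → household_head]; rule 12 [means_tested → cond_3]; rule 15 [eligible_subsidy ∧ eligible_tier1 ∧ age_verified → notify_finance]. ⇒ new: cond_6, renewal_due, cond_2, tax_filed, household_head, cond_3, notify_finance.
[2] rule 6 [renewal_due ∧ enrolled_program ∧ notify_finance → priority_flag]; rule 9 [tax_filed ∧ household_head ∧ case_approved → income_below_cap]; rule 16 [household_head ∧ renewal_due → cond_7]. ⇒ new: priority_flag, income_below_cap, cond_7.
[3] rule 13 [priority_flag ∧ income_below_cap ∧ means_tested → has_valid_id]. ⇒ new: has_valid_id.
[4] rule 14 [has_valid_id → citizen]. ⇒ new: citizen.
[5] rule 11 [citizen → over_18]. ⇒ new: over_18.
Derived: income_below_cap (round 2), cond_7 (round 2), citizen (round 4). cond_5 never appears in any round.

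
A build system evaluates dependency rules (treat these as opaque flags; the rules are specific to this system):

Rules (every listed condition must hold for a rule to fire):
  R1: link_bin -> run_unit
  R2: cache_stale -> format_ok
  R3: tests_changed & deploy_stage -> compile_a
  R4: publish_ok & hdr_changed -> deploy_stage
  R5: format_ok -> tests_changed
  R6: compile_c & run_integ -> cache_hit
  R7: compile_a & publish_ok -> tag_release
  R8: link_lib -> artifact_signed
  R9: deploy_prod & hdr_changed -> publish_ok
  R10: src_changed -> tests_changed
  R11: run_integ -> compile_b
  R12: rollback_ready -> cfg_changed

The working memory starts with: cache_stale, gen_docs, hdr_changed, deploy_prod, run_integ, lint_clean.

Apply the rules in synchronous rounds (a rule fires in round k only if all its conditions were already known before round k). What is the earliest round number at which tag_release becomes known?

4

Round 1 fires R2, R9, R11, giving format_ok, publish_ok, compile_b.
Round 2 fires R4, R5, giving deploy_stage, tests_changed.
Round 3 fires R3, giving compile_a.
Round 4 fires R7, giving tag_release.
tag_release first appears in round 4.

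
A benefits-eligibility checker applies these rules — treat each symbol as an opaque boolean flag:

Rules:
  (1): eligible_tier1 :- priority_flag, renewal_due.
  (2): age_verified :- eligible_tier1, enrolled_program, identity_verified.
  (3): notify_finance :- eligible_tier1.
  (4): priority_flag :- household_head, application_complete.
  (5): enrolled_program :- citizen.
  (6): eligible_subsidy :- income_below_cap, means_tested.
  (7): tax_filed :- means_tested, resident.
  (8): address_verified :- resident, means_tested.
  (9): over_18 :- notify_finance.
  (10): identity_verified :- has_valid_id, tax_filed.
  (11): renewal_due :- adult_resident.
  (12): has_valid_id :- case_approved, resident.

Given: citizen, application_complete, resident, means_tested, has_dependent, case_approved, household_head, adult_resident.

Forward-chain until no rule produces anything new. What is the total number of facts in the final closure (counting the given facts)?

19

Round 1: (4) [priority_flag :- household_head, application_complete.]; (5) [enrolled_program :- citizen.]; (7) [tax_filed :- means_tested, resident.]; (8) [address_verified :- resident, means_tested.]; (11) [renewal_due :- adult_resident.]; (12) [has_valid_id :- case_approved, resident.]. Adds priority_flag, enrolled_program, tax_filed, address_verified, renewal_due, has_valid_id.
Round 2: (1) [eligible_tier1 :- priority_flag, renewal_due.]; (10) [identity_verified :- has_valid_id, tax_filed.]. Adds eligible_tier1, identity_verified.
Round 3: (2) [age_verified :- eligible_tier1, enrolled_program, identity_verified.]; (3) [notify_finance :- eligible_tier1.]. Adds age_verified, notify_finance.
Round 4: (9) [over_18 :- notify_finance.]. Adds over_18.
Closure: {address_verified, adult_resident, age_verified, application_complete, case_approved, citizen, eligible_tier1, enrolled_program, has_dependent, has_valid_id, household_head, identity_verified, means_tested, notify_finance, over_18, priority_flag, renewal_due, resident, tax_filed} — 19 facts.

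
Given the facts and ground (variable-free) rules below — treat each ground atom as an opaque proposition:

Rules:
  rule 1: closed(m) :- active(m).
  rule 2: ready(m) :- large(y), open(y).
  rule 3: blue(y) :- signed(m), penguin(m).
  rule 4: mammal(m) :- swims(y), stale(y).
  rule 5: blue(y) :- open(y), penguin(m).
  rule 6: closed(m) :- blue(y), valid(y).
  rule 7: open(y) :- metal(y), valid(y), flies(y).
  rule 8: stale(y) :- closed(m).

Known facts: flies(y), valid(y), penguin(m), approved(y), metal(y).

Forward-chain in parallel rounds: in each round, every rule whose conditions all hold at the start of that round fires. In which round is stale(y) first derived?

4

Round 1: rule 7 [open(y) :- metal(y), valid(y), flies(y).]. New: open(y).
Round 2: rule 5 [blue(y) :- open(y), penguin(m).]. New: blue(y).
Round 3: rule 6 [closed(m) :- blue(y), valid(y).]. New: closed(m).
Round 4: rule 8 [stale(y) :- closed(m).]. New: stale(y).
stale(y) first appears in round 4.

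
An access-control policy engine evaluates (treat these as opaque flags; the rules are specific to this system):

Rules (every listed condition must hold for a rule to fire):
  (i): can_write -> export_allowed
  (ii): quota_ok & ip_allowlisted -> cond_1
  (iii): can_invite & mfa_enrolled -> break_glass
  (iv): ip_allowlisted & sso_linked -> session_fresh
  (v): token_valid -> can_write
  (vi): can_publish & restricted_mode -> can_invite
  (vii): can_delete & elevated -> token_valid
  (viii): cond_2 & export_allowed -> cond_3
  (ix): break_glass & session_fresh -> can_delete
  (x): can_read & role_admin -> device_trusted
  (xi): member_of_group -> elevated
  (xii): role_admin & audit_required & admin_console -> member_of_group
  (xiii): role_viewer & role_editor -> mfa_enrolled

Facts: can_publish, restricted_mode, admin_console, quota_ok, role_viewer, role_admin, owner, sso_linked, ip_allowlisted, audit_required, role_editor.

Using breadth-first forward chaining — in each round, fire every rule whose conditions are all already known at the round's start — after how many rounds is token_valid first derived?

Round 1: (ii) [quota_ok & ip_allowlisted -> cond_1]; (iv) [ip_allowlisted & sso_linked -> session_fresh]; (vi) [can_publish & restricted_mode -> can_invite]; (xii) [role_admin & audit_required & admin_console -> member_of_group]; (xiii) [role_viewer & role_editor -> mfa_enrolled]. New: cond_1, session_fresh, can_invite, member_of_group, mfa_enrolled.
Round 2: (iii) [can_invite & mfa_enrolled -> break_glass]; (xi) [member_of_group -> elevated]. New: break_glass, elevated.
Round 3: (ix) [break_glass & session_fresh -> can_delete]. New: can_delete.
Round 4: (vii) [can_delete & elevated -> token_valid]. New: token_valid.
token_valid first appears in round 4.

4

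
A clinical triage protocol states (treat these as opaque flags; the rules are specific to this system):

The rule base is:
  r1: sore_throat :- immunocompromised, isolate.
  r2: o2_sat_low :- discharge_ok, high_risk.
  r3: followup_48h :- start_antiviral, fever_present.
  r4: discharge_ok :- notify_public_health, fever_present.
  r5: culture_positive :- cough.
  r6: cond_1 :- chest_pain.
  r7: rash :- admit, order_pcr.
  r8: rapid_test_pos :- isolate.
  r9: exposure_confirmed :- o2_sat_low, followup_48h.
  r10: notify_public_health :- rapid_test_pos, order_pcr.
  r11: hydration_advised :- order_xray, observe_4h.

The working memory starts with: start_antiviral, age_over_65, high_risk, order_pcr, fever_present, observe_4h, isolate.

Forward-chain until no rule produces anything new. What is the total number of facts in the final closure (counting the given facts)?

Round 1 fires r3, r8, giving followup_48h, rapid_test_pos.
Round 2 fires r10, giving notify_public_health.
Round 3 fires r4, giving discharge_ok.
Round 4 fires r2, giving o2_sat_low.
Round 5 fires r9, giving exposure_confirmed.
Closure: {age_over_65, discharge_ok, exposure_confirmed, fever_present, followup_48h, high_risk, isolate, notify_public_health, o2_sat_low, observe_4h, order_pcr, rapid_test_pos, start_antiviral} — 13 facts.

13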